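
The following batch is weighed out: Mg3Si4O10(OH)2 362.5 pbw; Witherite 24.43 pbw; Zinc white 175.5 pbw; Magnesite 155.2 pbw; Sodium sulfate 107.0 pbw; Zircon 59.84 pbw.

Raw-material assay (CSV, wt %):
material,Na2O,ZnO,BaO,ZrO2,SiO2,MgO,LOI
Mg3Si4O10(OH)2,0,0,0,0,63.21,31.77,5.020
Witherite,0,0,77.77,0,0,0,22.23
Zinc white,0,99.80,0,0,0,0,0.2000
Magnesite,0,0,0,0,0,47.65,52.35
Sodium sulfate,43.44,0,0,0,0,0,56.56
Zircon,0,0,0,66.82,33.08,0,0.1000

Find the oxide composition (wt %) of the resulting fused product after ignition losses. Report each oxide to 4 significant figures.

Glass mass = 718.7 pbw (batch 884.5 − LOI 165.8).
Composition: Na2O 6.468%, ZnO 24.37%, BaO 2.644%, ZrO2 5.564%, SiO2 34.64%, MgO 26.32%

Values along the way are displayed (rounded to four significant digits) when written out — the working math runs at full float precision all the way through. Every reported result is rounded once only — all derived quantities, which include ignition loss, glass mass, the yield, the totals, six oxide percentages, are re-derived in full precision, precisely as stated by question or answer, starting from the weights on 718.7 pbw of glass.
Oxide-by-oxide delivered mass:
  Na2O: 107.0·0.4344 = 46.48 pbw
  ZnO: 175.5·0.9980 = 175.1 pbw
  BaO: 24.43·0.7777 = 19.00 pbw
  ZrO2: 59.84·0.6682 = 39.99 pbw
  SiO2: 362.5·0.6321 + 59.84·0.3308 = 248.9 pbw
  MgO: 362.5·0.3177 + 155.2·0.4765 = 189.1 pbw
LOI: 362.5·0.05020 + 24.43·0.2223 + 175.5·0.002000 + 155.2·0.5235 + 107.0·0.5656 + 59.84·0.001000 = 165.8 pbw
Resulting glass, batch − LOI: 884.5 − 165.8 = 718.7 pbw (the oxide masses sum to this)
wt %: oxide over glass, times 100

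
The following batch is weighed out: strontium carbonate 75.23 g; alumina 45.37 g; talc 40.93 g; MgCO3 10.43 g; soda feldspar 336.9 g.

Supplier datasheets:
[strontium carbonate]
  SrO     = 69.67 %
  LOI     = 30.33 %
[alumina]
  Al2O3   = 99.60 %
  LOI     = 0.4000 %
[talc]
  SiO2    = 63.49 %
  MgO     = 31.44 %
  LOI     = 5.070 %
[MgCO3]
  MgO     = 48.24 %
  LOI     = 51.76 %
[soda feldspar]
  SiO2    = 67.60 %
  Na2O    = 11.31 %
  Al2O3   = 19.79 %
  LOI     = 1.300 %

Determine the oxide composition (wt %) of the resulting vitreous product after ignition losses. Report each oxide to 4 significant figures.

Glass mass = 474.0 g (batch 508.9 − LOI 34.85).
Composition: SrO 11.06%, SiO2 53.53%, MgO 3.776%, Na2O 8.039%, Al2O3 23.60%

Intermediates appear, rounded to 4 significant digits, within the worked lines; the whole derivation holds full float precision at each step — a single rounding finalizes every reported figure — derived quantities (ignition loss, yield, five oxide percentages, glass mass, totals) are rebuilt in full precision using the weight values for 474.0 g of glass, precisely as stated by question or answer.
Per-oxide mass from batch:
  SrO: 75.23·0.6967 = 52.41 g
  SiO2: 40.93·0.6349 + 336.9·0.6760 = 253.7 g
  MgO: 40.93·0.3144 + 10.43·0.4824 = 17.90 g
  Na2O: 336.9·0.1131 = 38.10 g
  Al2O3: 45.37·0.9960 + 336.9·0.1979 = 111.9 g
LOI: 75.23·0.3033 + 45.37·0.004000 + 40.93·0.05070 + 10.43·0.5176 + 336.9·0.01300 = 34.85 g
batch − LOI leaves glass = 508.9 − 34.85 = 474.0 g (= Σ oxide masses)
each wt % is 100 × oxide ÷ glass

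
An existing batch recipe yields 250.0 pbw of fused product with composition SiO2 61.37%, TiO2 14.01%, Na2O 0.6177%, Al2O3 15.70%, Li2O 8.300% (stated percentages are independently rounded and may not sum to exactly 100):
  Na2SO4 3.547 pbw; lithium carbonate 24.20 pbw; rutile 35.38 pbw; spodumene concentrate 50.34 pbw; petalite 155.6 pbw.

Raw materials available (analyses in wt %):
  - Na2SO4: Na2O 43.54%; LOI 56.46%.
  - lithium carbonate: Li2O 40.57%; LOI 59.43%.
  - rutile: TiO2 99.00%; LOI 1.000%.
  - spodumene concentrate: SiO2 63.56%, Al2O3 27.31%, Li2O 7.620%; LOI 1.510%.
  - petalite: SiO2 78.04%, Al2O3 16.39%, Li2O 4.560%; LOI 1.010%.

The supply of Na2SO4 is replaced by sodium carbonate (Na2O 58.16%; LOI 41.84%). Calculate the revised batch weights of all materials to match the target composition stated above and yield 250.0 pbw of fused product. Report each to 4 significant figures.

Revised batch per 250.0 pbw fused product:
  sodium carbonate: 2.655 pbw
  lithium carbonate: 24.20 pbw
  rutile: 35.38 pbw
  spodumene concentrate: 50.34 pbw
  petalite: 155.6 pbw
Total batch = 268.2 pbw; LOI loss = 18.18 pbw

Rounding to 4 significant figures governs each mid-chain value as printed. Full precision is maintained from start to finish. A single rounding completes each reported value — the derived quantities are carried in exact precision (the totals, the five compositions, ignition loss, glass mass, the yield) from the weighed amounts per 250.0 pbw of glass, as they appear in either problem or answer.
Per-oxide target masses for 250.0 pbw fused product:
  SiO2: 61.37% × 250.0 = 153.4 pbw
  TiO2: 14.01% × 250.0 = 35.02 pbw
  Na2O: 0.6177% × 250.0 = 1.544 pbw
  Al2O3: 15.70% × 250.0 = 39.25 pbw
  Li2O: 8.300% × 250.0 = 20.75 pbw
Oxide-by-oxide audit given the weights on record, against the basis in use (every target is met by its sum within answer rounding):
  SiO2: 50.34·0.6356 + 155.6·0.7804 = 153.4 pbw (target 153.4 pbw)
  TiO2: 35.38·0.9900 = 35.03 pbw (target 35.02 pbw)
  Na2O: 2.655·0.5816 = 1.544 pbw (target 1.544 pbw)
  Al2O3: 50.34·0.2731 + 155.6·0.1639 = 39.25 pbw (target 39.25 pbw)
  Li2O: 24.20·0.4057 + 50.34·0.07620 + 155.6·0.04560 = 20.75 pbw (target 20.75 pbw)
Auditing the glass mass value: net batch after ignition = 250.0 pbw (per-oxide target masses sum to 250.0 pbw; stated basis 250.0 pbw — rounding explains the deltas).
Batch grand total — Σ batch = 268.2 pbw; LOI removed, Σ of batch·LOI: 18.18 pbw; yield = glass ÷ total batch = 93.22%.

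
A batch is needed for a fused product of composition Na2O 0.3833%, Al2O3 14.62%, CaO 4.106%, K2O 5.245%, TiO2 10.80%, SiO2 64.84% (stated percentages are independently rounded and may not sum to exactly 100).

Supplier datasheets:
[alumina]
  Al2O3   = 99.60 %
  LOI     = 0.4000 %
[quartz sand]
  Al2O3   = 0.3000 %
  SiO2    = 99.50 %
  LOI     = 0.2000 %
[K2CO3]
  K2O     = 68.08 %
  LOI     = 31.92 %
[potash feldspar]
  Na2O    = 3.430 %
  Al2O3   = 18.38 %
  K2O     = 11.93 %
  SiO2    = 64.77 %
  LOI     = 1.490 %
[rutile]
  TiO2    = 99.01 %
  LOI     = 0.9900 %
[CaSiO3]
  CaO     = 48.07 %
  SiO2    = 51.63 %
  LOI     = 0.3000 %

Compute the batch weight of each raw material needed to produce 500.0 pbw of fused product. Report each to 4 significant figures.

Batch per 500.0 pbw fused product:
  alumina: 62.28 pbw
  quartz sand: 267.3 pbw
  K2CO3: 28.73 pbw
  potash feldspar: 55.87 pbw
  rutile: 54.54 pbw
  CaSiO3: 42.71 pbw
Total batch = 511.4 pbw; LOI loss = 11.45 pbw; yield = 97.76%

Rounding to four significant figures governs each in-between result as displayed. All internal work maintains exact precision all the way through — each reported value takes a single rounding; derived quantities (net glass mass, the six compositions, ignition loss, yield, totals) are computed at exact precision from the weighed amounts for 500.0 pbw of glass, as quoted within question or answer.
Target masses of each oxide per 500.0 pbw fused product:
  Na2O: 0.3833% × 500.0 = 1.916 pbw
  Al2O3: 14.62% × 500.0 = 73.10 pbw
  CaO: 4.106% × 500.0 = 20.53 pbw
  K2O: 5.245% × 500.0 = 26.22 pbw
  TiO2: 10.80% × 500.0 = 54.00 pbw
  SiO2: 64.84% × 500.0 = 324.2 pbw
Balance tally, oxide-wise, using the reported weights, versus the basis set out (delivered sums recover each target once rounding is allowed for):
  Na2O: 55.87·0.03430 = 1.916 pbw (target 1.916 pbw)
  Al2O3: 62.28·0.9960 + 267.3·0.003000 + 55.87·0.1838 = 73.10 pbw (target 73.10 pbw)
  CaO: 42.71·0.4807 = 20.53 pbw (target 20.53 pbw)
  K2O: 28.73·0.6808 + 55.87·0.1193 = 26.22 pbw (target 26.22 pbw)
  TiO2: 54.54·0.9901 = 54.00 pbw (target 54.00 pbw)
  SiO2: 267.3·0.9950 + 55.87·0.6477 + 42.71·0.5163 = 324.2 pbw (target 324.2 pbw)
Glass mass check: Σ batch − LOI loss = 500.0 pbw (targets for the oxides total 500.0 pbw; basis as stated: 500.0 pbw — any gap is answer rounding).
Adding the batch up: Σ batch = 511.4 pbw; ignition loss, Σ(batch × LOI) = 11.45 pbw; the yield ratio, glass ÷ batch: 97.76%.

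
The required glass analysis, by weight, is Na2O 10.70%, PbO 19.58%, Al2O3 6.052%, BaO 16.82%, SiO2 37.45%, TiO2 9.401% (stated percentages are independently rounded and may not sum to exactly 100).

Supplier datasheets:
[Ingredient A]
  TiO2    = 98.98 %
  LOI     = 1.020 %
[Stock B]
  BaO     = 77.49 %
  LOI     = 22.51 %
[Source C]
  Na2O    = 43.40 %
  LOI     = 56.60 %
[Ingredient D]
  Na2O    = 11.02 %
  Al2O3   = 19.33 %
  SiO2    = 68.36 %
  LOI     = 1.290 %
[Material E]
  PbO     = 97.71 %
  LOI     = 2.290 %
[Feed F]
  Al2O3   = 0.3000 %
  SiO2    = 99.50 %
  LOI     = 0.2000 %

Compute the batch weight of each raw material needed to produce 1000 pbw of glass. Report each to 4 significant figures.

Batch per 1000 pbw glass:
  Ingredient A: 94.98 pbw
  Stock B: 217.1 pbw
  Source C: 167.7 pbw
  Ingredient D: 310.6 pbw
  Material E: 200.4 pbw
  Feed F: 163.0 pbw
Total batch = 1154 pbw; LOI loss = 153.7 pbw; yield = 86.68%

The working math carries full precision from first step to last — working values are printed rounded off to 4 significant digits on the page; exactly one rounding goes into every reported value — all derived quantities are rebuilt at full float precision (LOI, the totals, the six compositions, glass mass, yield) from the weighed amounts at 1000 pbw of glass as they appear in question or answer.
Oxide-by-oxide targets in 1000 pbw glass:
  Na2O: 10.70% × 1000 = 107.0 pbw
  PbO: 19.58% × 1000 = 195.8 pbw
  Al2O3: 6.052% × 1000 = 60.52 pbw
  BaO: 16.82% × 1000 = 168.2 pbw
  SiO2: 37.45% × 1000 = 374.5 pbw
  TiO2: 9.401% × 1000 = 94.01 pbw
Oxide-by-oxide audit per the reported batch figures, at the basis given (each sum matches its target mass modulo rounding of the values):
  Na2O: 167.7·0.4340 + 310.6·0.1102 = 107.0 pbw (target 107.0 pbw)
  PbO: 200.4·0.9771 = 195.8 pbw (target 195.8 pbw)
  Al2O3: 310.6·0.1933 + 163.0·0.003000 = 60.53 pbw (target 60.52 pbw)
  BaO: 217.1·0.7749 = 168.2 pbw (target 168.2 pbw)
  SiO2: 310.6·0.6836 + 163.0·0.9950 = 374.5 pbw (target 374.5 pbw)
  TiO2: 94.98·0.9898 = 94.01 pbw (target 94.01 pbw)
Glass mass check: Σ batch − LOI loss = 1000 pbw (oxide target masses add up to 1000 pbw; stated basis 1000 pbw — rounding explains the deltas).
Batch grand total — Σ batch = 1154 pbw; ignition loss, Σ(batch × LOI) = 153.7 pbw; as yield: glass ÷ batch → 86.68%.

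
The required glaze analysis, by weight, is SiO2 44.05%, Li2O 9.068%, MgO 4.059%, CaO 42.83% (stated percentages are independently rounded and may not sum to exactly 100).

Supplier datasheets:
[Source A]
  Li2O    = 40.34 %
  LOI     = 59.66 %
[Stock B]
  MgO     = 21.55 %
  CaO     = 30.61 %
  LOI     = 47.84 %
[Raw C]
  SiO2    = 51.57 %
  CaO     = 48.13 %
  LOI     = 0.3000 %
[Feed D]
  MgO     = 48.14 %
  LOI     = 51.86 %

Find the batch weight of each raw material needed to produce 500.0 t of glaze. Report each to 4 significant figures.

Rounding to four significant digits extends to each in-between result as printed. Each numeric step runs at exact precision throughout. A single rounding yields each reported figure; all derived quantities (four oxide percentages, the totals, yield, LOI, net glass mass) are recomputed from the weighed amounts on 500.0 t of glass at full float precision, exactly as shown in either problem or answer.
Target masses of each oxide per 500.0 t glaze:
  SiO2: 44.05% × 500.0 = 220.2 t
  Li2O: 9.068% × 500.0 = 45.34 t
  MgO: 4.059% × 500.0 = 20.30 t
  CaO: 42.83% × 500.0 = 214.2 t
Checking each oxide sum using the reported weights, at the basis given (sum by sum, the targets are met net of answer rounding effects):
  SiO2: 427.1·0.5157 = 220.3 t (target 220.2 t)
  Li2O: 112.4·0.4034 = 45.34 t (target 45.34 t)
  MgO: 28.07·0.2155 + 29.59·0.4814 = 20.29 t (target 20.30 t)
  CaO: 28.07·0.3061 + 427.1·0.4813 = 214.2 t (target 214.2 t)
Auditing the glass mass value: total batch − LOI = 500.0 t (per-oxide target masses sum to 500.0 t; stated basis 500.0 t — rounding explains the deltas).
Total batch = Σ batch = 597.2 t; Σ batch·LOI gives LOI loss = 97.11 t; as yield: glass ÷ batch → 83.74%.

Batch per 500.0 t glaze:
  Source A: 112.4 t
  Stock B: 28.07 t
  Raw C: 427.1 t
  Feed D: 29.59 t
Total batch = 597.2 t; LOI loss = 97.11 t; yield = 83.74%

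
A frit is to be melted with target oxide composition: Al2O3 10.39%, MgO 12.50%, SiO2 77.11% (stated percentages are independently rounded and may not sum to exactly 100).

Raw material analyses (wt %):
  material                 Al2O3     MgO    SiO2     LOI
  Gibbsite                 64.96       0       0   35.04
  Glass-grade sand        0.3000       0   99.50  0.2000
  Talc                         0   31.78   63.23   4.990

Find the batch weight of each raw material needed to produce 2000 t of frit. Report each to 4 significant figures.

Batch per 2000 t frit:
  Gibbsite: 315.0 t
  Glass-grade sand: 1050 t
  Talc: 786.7 t
Total batch = 2152 t; LOI loss = 151.7 t; yield = 92.95%

All internal work maintains full precision through the solve — in-progress results are displayed, rounded to four significant digits, alongside each step; each reported value is rounded a single time; all derived quantities, including ignition loss, net glass mass, the yield, the three compositions, totals, are recomputed starting from the weights per 2000 t of glass in full float precision, as they appear in the problem or the answer.
Target masses of each oxide per 2000 t frit:
  Al2O3: 10.39% × 2000 = 207.8 t
  MgO: 12.50% × 2000 = 250.0 t
  SiO2: 77.11% × 2000 = 1542 t
Mass-balance tally per oxide per the reported batch figures, versus the basis set out (delivered sums recover each target up to rounding of the answer):
  Al2O3: 315.0·0.6496 + 1050·0.003000 = 207.8 t (target 207.8 t)
  MgO: 786.7·0.3178 = 250.0 t (target 250.0 t)
  SiO2: 1050·0.9950 + 786.7·0.6323 = 1542 t (target 1542 t)
The glass-mass cross-check: batch Σ − ignition loss = 2000 t (targets for the oxides total 2000 t; basis as stated: 2000 t — any gap is answer rounding).
Adding the batch up: Σ batch = 2152 t; LOI removed, Σ of batch·LOI: 151.7 t; yield, glass over the total, = 92.95%.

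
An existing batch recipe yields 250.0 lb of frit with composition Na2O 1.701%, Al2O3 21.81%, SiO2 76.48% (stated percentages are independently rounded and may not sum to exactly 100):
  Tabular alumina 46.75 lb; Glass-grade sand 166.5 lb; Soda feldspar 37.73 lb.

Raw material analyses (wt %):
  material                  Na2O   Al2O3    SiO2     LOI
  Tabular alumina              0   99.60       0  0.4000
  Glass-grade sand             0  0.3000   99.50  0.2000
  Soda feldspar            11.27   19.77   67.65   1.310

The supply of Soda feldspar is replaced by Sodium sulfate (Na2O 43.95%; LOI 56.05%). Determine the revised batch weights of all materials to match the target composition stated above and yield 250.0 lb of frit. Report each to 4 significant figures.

In-progress results appear with 4-significant-figure rounding in the printout. Each numeric step keeps exact precision at each step; exactly one rounding goes into every reported figure — the derived quantities, which include yield, the three compositions, LOI, totals, glass mass, are recomputed in full float precision, as they appear in the problem or the answer, using the weight values on 250.0 lb of glass.
Per-oxide target masses for 250.0 lb frit:
  Na2O: 1.701% × 250.0 = 4.252 lb
  Al2O3: 21.81% × 250.0 = 54.52 lb
  SiO2: 76.48% × 250.0 = 191.2 lb
Mass-balance tally per oxide on the weights just shown, relative to the basis at hand (sums match the target masses modulo rounding of the values):
  Na2O: 9.676·0.4395 = 4.253 lb (target 4.252 lb)
  Al2O3: 54.17·0.9960 + 192.2·0.003000 = 54.53 lb (target 54.52 lb)
  SiO2: 192.2·0.9950 = 191.2 lb (target 191.2 lb)
Glass-mass sanity pass: batch Σ − ignition loss = 250.0 lb (targets for the oxides total 250.0 lb; the stated basis being 250.0 lb — any gap is answer rounding).
Batch grand total — Σ batch = 256.0 lb; Σ batch·LOI gives LOI loss = 6.024 lb; as yield: glass ÷ batch → 97.65%.

Revised batch per 250.0 lb frit:
  Tabular alumina: 54.17 lb
  Glass-grade sand: 192.2 lb
  Sodium sulfate: 9.676 lb
Total batch = 256.0 lb; LOI loss = 6.024 lb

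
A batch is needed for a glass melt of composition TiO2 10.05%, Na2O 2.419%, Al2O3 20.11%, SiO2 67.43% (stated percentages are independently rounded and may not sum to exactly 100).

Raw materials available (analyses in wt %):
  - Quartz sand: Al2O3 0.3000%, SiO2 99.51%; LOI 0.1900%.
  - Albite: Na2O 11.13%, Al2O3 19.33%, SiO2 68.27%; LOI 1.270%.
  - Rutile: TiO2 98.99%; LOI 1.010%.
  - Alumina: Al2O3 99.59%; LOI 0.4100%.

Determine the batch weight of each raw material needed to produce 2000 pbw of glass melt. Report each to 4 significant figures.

The whole derivation maintains full precision in every operation. Mid-chain values are shown rounded to 4 significant figures across the worked steps. A single rounding yields every reported number; derived quantities are carried in full float precision (LOI, net glass mass, the yield, totals, four oxide percentages) from the batch weights per 2000 pbw of glass, as they appear in the problem or answer text.
Target oxide masses per 2000 pbw glass melt:
  TiO2: 10.05% × 2000 = 201.0 pbw
  Na2O: 2.419% × 2000 = 48.38 pbw
  Al2O3: 20.11% × 2000 = 402.2 pbw
  SiO2: 67.43% × 2000 = 1349 pbw
Oxide-by-oxide audit per the reported batch figures, per the basis as stated (every target is met by its sum once rounding is allowed for):
  TiO2: 203.1·0.9899 = 201.0 pbw (target 201.0 pbw)
  Na2O: 434.7·0.1113 = 48.38 pbw (target 48.38 pbw)
  Al2O3: 1057·0.003000 + 434.7·0.1933 + 316.3·0.9959 = 402.2 pbw (target 402.2 pbw)
  SiO2: 1057·0.9951 + 434.7·0.6827 = 1349 pbw (target 1349 pbw)
Glass-mass closure: the batch minus its LOI: 2000 pbw (the targets, summed, come to 2000 pbw; with the basis standing at 2000 pbw — any gap is answer rounding).
Whole-batch sum: Σ batch = 2011 pbw; Σ batch·LOI gives LOI loss = 10.88 pbw; yield: glass divided by total = 99.46%.

Batch per 2000 pbw glass melt:
  Quartz sand: 1057 pbw
  Albite: 434.7 pbw
  Rutile: 203.1 pbw
  Alumina: 316.3 pbw
Total batch = 2011 pbw; LOI loss = 10.88 pbw; yield = 99.46%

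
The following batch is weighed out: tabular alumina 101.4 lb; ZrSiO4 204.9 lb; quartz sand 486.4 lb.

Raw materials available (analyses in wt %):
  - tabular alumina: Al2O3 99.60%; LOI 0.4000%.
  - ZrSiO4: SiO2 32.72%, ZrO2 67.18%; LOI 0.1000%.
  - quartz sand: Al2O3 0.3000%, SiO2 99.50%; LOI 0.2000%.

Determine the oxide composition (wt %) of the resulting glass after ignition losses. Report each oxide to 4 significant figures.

The whole derivation keeps full float precision all the way through; the intermediate values are printed rounded to four significant digits when written out. Each reported figure carries a single rounding; all derived quantities (totals, ignition loss, the three compositions, net glass mass, yield) are rebuilt in full float precision starting from the weights at 791.1 lb of glass as written in the problem or answer text.
What the batch supplies per oxide:
  Al2O3: 101.4·0.9960 + 486.4·0.003000 = 102.5 lb
  SiO2: 204.9·0.3272 + 486.4·0.9950 = 551.0 lb
  ZrO2: 204.9·0.6718 = 137.7 lb
LOI: 101.4·0.004000 + 204.9·0.001000 + 486.4·0.002000 = 1.583 lb
The glass mass, total less LOI, = 792.7 − 1.583 = 791.1 lb (matching Σ of the oxides)
wt % = oxide mass / glass mass × 100

Glass mass = 791.1 lb (batch 792.7 − LOI 1.583).
Composition: Al2O3 12.95%, SiO2 69.65%, ZrO2 17.40%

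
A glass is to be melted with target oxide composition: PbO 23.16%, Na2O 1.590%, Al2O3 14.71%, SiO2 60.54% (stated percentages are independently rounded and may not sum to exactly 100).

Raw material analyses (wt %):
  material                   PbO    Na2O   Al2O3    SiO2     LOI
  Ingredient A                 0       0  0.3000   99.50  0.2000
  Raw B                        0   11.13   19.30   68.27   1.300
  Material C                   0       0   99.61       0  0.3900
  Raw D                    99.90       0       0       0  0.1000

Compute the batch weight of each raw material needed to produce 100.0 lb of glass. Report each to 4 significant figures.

Batch per 100.0 lb glass:
  Ingredient A: 51.04 lb
  Raw B: 14.29 lb
  Material C: 11.85 lb
  Raw D: 23.18 lb
Total batch = 100.4 lb; LOI loss = 0.3572 lb; yield = 99.64%

Every computation holds exact precision at every stage; mid-chain values are printed, rounded to 4 significant digits, at each printed step. A single rounding completes every reported number; all derived quantities are re-derived using the weight values on 100.0 lb of glass in full float precision (LOI, glass mass, totals, the four compositions, the yield) as set out in the problem or answer text.
Oxide-by-oxide targets in 100.0 lb glass:
  PbO: 23.16% × 100.0 = 23.16 lb
  Na2O: 1.590% × 100.0 = 1.590 lb
  Al2O3: 14.71% × 100.0 = 14.71 lb
  SiO2: 60.54% × 100.0 = 60.54 lb
Per-oxide balance check given the weights on record, versus the basis set out (oxide sums agree with the targets exact up to rounding of places):
  PbO: 23.18·0.9990 = 23.16 lb (target 23.16 lb)
  Na2O: 14.29·0.1113 = 1.590 lb (target 1.590 lb)
  Al2O3: 51.04·0.003000 + 14.29·0.1930 + 11.85·0.9961 = 14.71 lb (target 14.71 lb)
  SiO2: 51.04·0.9950 + 14.29·0.6827 = 60.54 lb (target 60.54 lb)
Glass-mass sanity pass: the batch minus its LOI: 100.0 lb (the Σ of target masses is 100.0 lb; stated basis 100.0 lb — differing by rounding only).
Batch grand total — Σ batch = 100.4 lb; ignition loss, Σ(batch × LOI) = 0.3572 lb; yield = glass ÷ total batch = 99.64%.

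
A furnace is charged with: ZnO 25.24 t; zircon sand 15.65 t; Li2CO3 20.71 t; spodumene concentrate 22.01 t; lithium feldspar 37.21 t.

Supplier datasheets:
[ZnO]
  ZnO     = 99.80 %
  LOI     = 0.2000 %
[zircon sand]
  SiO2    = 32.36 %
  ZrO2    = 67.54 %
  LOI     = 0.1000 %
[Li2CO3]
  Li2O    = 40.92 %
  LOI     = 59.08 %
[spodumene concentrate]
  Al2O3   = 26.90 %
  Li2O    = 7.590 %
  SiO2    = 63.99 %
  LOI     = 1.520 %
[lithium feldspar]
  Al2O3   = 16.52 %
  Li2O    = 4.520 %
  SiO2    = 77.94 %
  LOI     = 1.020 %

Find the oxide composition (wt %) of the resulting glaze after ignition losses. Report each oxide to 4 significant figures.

Intermediates are displayed (rounded to four significant figures) when written out; every computation holds full float precision from first step to last; each reported number sees exactly one rounding; all derived quantities (net glass mass, the yield, totals, ignition loss, five oxide percentages) are rebuilt using the weight values at 107.8 t of glass at exact precision, as written in either problem or answer.
What the batch supplies per oxide:
  Al2O3: 22.01·0.2690 + 37.21·0.1652 = 12.07 t
  Li2O: 20.71·0.4092 + 22.01·0.07590 + 37.21·0.04520 = 11.83 t
  ZnO: 25.24·0.9980 = 25.19 t
  SiO2: 15.65·0.3236 + 22.01·0.6399 + 37.21·0.7794 = 48.15 t
  ZrO2: 15.65·0.6754 = 10.57 t
LOI: 25.24·0.002000 + 15.65·0.001000 + 20.71·0.5908 + 22.01·0.01520 + 37.21·0.01020 = 13.02 t
Resulting glass, batch − LOI: 120.8 − 13.02 = 107.8 t (equal to the oxide-mass sum)
wt % = oxide mass / glass mass × 100

Glass mass = 107.8 t (batch 120.8 − LOI 13.02).
Composition: Al2O3 11.19%, Li2O 10.97%, ZnO 23.37%, SiO2 44.66%, ZrO2 9.805%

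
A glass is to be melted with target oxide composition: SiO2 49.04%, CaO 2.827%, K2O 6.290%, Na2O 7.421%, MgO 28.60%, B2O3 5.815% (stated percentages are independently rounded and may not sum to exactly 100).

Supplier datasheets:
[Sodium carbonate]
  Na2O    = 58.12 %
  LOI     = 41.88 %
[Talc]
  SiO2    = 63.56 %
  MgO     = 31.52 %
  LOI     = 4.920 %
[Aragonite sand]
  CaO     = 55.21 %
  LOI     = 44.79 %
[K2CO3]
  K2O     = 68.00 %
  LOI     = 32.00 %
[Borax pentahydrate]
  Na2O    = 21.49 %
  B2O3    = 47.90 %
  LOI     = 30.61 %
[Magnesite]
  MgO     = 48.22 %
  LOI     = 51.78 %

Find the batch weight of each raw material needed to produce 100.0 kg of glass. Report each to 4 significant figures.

Batch per 100.0 kg glass:
  Sodium carbonate: 8.280 kg
  Talc: 77.16 kg
  Aragonite sand: 5.120 kg
  K2CO3: 9.250 kg
  Borax pentahydrate: 12.14 kg
  Magnesite: 8.877 kg
Total batch = 120.8 kg; LOI loss = 20.83 kg; yield = 82.76%

Every computation keeps exact precision all the way through; working values are printed rounded to 4 significant figures — each reported result takes just one rounding — all derived quantities, including the six compositions, ignition loss, the totals, net glass mass, yield, are carried starting from the weights for 100.0 kg of glass in exact precision exactly as shown in the problem or the answer.
Oxide mass targets, per 100.0 kg glass:
  SiO2: 49.04% × 100.0 = 49.04 kg
  CaO: 2.827% × 100.0 = 2.827 kg
  K2O: 6.290% × 100.0 = 6.290 kg
  Na2O: 7.421% × 100.0 = 7.421 kg
  MgO: 28.60% × 100.0 = 28.60 kg
  B2O3: 5.815% × 100.0 = 5.815 kg
Sums-versus-targets review on the weights just shown, relative to the basis at hand (sum by sum, the targets are met once rounding is allowed for):
  SiO2: 77.16·0.6356 = 49.04 kg (target 49.04 kg)
  CaO: 5.120·0.5521 = 2.827 kg (target 2.827 kg)
  K2O: 9.250·0.6800 = 6.290 kg (target 6.290 kg)
  Na2O: 8.280·0.5812 + 12.14·0.2149 = 7.421 kg (target 7.421 kg)
  MgO: 77.16·0.3152 + 8.877·0.4822 = 28.60 kg (target 28.60 kg)
  B2O3: 12.14·0.4790 = 5.815 kg (target 5.815 kg)
Glass-mass closure: total charge less LOI = 100.0 kg (the targets, summed, come to 99.99 kg; versus the stated basis of 100.0 kg — rounding explains the deltas).
Adding the batch up: Σ batch = 120.8 kg; loss to ignition Σ batch·LOI = 20.83 kg; yield = glass ÷ total batch = 82.76%.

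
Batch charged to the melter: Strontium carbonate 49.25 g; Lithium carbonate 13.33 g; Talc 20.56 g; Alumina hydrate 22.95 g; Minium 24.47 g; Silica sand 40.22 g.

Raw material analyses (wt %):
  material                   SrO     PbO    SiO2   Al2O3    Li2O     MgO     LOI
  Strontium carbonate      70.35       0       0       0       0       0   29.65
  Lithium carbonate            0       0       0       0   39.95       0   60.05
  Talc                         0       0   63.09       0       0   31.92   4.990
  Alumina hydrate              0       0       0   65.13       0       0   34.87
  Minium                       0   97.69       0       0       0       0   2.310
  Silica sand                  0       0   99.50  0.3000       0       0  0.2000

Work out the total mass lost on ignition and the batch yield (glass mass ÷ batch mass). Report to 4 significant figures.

Values along the way appear rounded off to 4 significant figures as written — each numeric step carries full precision all the way through; a single rounding completes each reported figure. The derived quantities are re-derived at full precision (the six compositions, LOI, net glass mass, the totals, yield) from the batch weights on 138.5 g of glass, as quoted within the problem or the answer.
Loss on ignition, line by line:
  Strontium carbonate: 49.25 × 0.2965 = 14.60 g
  Lithium carbonate: 13.33 × 0.6005 = 8.005 g
  Talc: 20.56 × 0.04990 = 1.026 g
  Alumina hydrate: 22.95 × 0.3487 = 8.003 g
  Minium: 24.47 × 0.02310 = 0.5653 g
  Silica sand: 40.22 × 0.002000 = 0.08044 g
Total LOI = 32.28 g
Glass = batch − LOI = 170.8 − 32.28 = 138.5 g

LOI loss = 32.28 g; glass = 138.5 g; yield = 81.10%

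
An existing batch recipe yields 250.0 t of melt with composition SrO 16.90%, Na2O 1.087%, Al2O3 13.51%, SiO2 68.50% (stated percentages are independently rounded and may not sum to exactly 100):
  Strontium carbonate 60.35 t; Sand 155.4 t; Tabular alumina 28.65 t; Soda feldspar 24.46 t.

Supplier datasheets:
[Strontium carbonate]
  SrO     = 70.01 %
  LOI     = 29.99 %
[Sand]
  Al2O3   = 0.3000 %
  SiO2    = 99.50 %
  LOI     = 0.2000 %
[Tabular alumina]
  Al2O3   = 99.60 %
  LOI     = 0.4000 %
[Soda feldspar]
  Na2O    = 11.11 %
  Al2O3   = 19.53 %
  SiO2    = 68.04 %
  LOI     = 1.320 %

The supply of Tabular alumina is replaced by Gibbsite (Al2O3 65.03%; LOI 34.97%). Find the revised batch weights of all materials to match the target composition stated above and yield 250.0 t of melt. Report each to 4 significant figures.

In-progress results are displayed with 4-significant-figure rounding when written out. Every computation keeps exact precision at every stage — exactly one rounding lands on every reported figure. The derived quantities are recomputed in full precision (net glass mass, the four compositions, LOI, yield, totals) starting from the weights on 250.0 t of glass, as written in the problem or answer text.
Per-oxide target masses for 250.0 t melt:
  SrO: 16.90% × 250.0 = 42.25 t
  Na2O: 1.087% × 250.0 = 2.718 t
  Al2O3: 13.51% × 250.0 = 33.78 t
  SiO2: 68.50% × 250.0 = 171.2 t
Sums-versus-targets review applying the batch weights above, under the basis named above (summed amounts equal target values given rounding of the digits):
  SrO: 60.35·0.7001 = 42.25 t (target 42.25 t)
  Na2O: 24.46·0.1111 = 2.718 t (target 2.718 t)
  Al2O3: 155.4·0.003000 + 43.87·0.6503 + 24.46·0.1953 = 33.77 t (target 33.78 t)
  SiO2: 155.4·0.9950 + 24.46·0.6804 = 171.3 t (target 171.2 t)
Mass balance on the glass: Σ batch − LOI loss = 250.0 t (targets for the oxides total 250.0 t; versus the stated basis of 250.0 t — gaps are rounding artifacts).
Batch grand total — Σ batch = 284.1 t; Σ batch·LOI gives LOI loss = 34.07 t; yield: glass divided by total = 88.01%.

Revised batch per 250.0 t melt:
  Strontium carbonate: 60.35 t
  Sand: 155.4 t
  Gibbsite: 43.87 t
  Soda feldspar: 24.46 t
Total batch = 284.1 t; LOI loss = 34.07 t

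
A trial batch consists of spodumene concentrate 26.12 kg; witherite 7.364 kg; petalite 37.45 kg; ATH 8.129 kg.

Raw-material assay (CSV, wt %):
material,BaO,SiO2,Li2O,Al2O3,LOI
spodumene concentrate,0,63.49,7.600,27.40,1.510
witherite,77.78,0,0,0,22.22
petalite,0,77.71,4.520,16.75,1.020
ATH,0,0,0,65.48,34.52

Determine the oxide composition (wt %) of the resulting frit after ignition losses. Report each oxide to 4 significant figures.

All internal work runs at full precision from start to finish — rounding to 4 significant digits extends to each in-between result as displayed; each reported value receives exactly one rounding; derived quantities are carried from the batch weights on 73.84 kg of glass in full precision (the four compositions, LOI, the yield, totals, net glass mass), exactly as shown in either problem or answer.
Mass of each oxide from the mix:
  BaO: 7.364·0.7778 = 5.728 kg
  SiO2: 26.12·0.6349 + 37.45·0.7771 = 45.69 kg
  Li2O: 26.12·0.07600 + 37.45·0.04520 = 3.678 kg
  Al2O3: 26.12·0.2740 + 37.45·0.1675 + 8.129·0.6548 = 18.75 kg
LOI: 26.12·0.01510 + 7.364·0.2222 + 37.45·0.01020 + 8.129·0.3452 = 5.219 kg
Glass mass = batch − LOI = 79.06 − 5.219 = 73.84 kg (matching Σ of the oxides)
each oxide over glass, ×100, is wt %

Glass mass = 73.84 kg (batch 79.06 − LOI 5.219).
Composition: BaO 7.756%, SiO2 61.87%, Li2O 4.981%, Al2O3 25.39%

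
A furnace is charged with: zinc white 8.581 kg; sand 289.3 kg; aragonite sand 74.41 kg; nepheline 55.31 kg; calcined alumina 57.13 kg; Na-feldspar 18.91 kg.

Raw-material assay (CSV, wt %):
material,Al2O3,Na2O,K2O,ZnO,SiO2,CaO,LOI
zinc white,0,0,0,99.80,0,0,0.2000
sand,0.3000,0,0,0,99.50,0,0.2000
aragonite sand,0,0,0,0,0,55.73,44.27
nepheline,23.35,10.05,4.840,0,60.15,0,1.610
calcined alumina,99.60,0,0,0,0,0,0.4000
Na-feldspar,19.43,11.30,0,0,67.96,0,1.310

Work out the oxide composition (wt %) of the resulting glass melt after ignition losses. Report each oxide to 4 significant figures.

Glass mass = 468.7 kg (batch 503.6 − LOI 34.90).
Composition: Al2O3 15.86%, Na2O 1.642%, K2O 0.5711%, ZnO 1.827%, SiO2 71.25%, CaO 8.847%

Values along the way are shown rounded off to 4 significant digits as written; every computation runs at exact precision throughout; every reported figure is rounded only once; all derived quantities (the totals, the six compositions, net glass mass, ignition loss, yield) are computed from the batch weights on 468.7 kg of glass in full precision as set out in the problem or answer text.
Oxide-by-oxide delivered mass:
  Al2O3: 289.3·0.003000 + 55.31·0.2335 + 57.13·0.9960 + 18.91·0.1943 = 74.36 kg
  Na2O: 55.31·0.1005 + 18.91·0.1130 = 7.695 kg
  K2O: 55.31·0.04840 = 2.677 kg
  ZnO: 8.581·0.9980 = 8.564 kg
  SiO2: 289.3·0.9950 + 55.31·0.6015 + 18.91·0.6796 = 334.0 kg
  CaO: 74.41·0.5573 = 41.47 kg
LOI: 8.581·0.002000 + 289.3·0.002000 + 74.41·0.4427 + 55.31·0.01610 + 57.13·0.004000 + 18.91·0.01310 = 34.90 kg
batch − LOI leaves glass = 503.6 − 34.90 = 468.7 kg (matching Σ of the oxides)
wt %: oxide over glass, times 100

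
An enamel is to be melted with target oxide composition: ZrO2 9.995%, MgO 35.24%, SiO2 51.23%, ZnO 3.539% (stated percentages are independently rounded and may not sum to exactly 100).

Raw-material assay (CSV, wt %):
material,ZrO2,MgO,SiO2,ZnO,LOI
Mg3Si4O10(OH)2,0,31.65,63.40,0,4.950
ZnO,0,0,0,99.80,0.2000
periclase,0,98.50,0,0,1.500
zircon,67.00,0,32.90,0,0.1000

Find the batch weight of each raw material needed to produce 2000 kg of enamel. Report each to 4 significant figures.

Values along the way appear (rounded to 4 significant digits) in the working. Every computation runs at full float precision through the solve. Every reported figure carries a single rounding. The derived quantities, including ignition loss, totals, net glass mass, the four compositions, the yield, are re-derived starting from the weights for 2000 kg of glass in exact precision, as they appear in the problem or answer text.
Per-oxide target masses for 2000 kg enamel:
  ZrO2: 9.995% × 2000 = 199.9 kg
  MgO: 35.24% × 2000 = 704.8 kg
  SiO2: 51.23% × 2000 = 1025 kg
  ZnO: 3.539% × 2000 = 70.78 kg
Per-oxide balance check applying the batch weights above, under the basis named above (every target is met by its sum exact up to rounding of places):
  ZrO2: 298.4·0.6700 = 199.9 kg (target 199.9 kg)
  MgO: 1461·0.3165 + 246.0·0.9850 = 704.7 kg (target 704.8 kg)
  SiO2: 1461·0.6340 + 298.4·0.3290 = 1024 kg (target 1025 kg)
  ZnO: 70.92·0.9980 = 70.78 kg (target 70.78 kg)
Glass-mass bookkeeping: total charge less LOI = 2000 kg (summing oxide targets gives 2000 kg; against the stated basis, 2000 kg — gaps are rounding artifacts).
Summing the batch: Σ batch = 2076 kg; ignition loss, Σ(batch × LOI) = 76.45 kg; yield, glass over the total, = 96.32%.

Batch per 2000 kg enamel:
  Mg3Si4O10(OH)2: 1461 kg
  ZnO: 70.92 kg
  periclase: 246.0 kg
  zircon: 298.4 kg
Total batch = 2076 kg; LOI loss = 76.45 kg; yield = 96.32%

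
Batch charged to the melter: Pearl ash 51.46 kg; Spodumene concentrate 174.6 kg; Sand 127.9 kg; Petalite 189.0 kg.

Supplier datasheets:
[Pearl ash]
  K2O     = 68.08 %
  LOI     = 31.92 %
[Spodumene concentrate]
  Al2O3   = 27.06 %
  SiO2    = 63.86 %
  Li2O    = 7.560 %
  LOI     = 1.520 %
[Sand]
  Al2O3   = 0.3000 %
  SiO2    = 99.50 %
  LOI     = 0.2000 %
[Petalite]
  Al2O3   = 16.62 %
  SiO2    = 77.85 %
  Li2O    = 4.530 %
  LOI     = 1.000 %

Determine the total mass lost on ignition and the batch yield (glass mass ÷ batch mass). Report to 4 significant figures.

LOI loss = 21.23 kg; glass = 521.7 kg; yield = 96.09%

The intermediate values are displayed rounded to four significant figures when written out; full precision is held from first step to last. Each reported figure takes exactly one rounding; all derived quantities are recomputed from the weighed amounts for 521.7 kg of glass in exact precision (glass mass, totals, LOI, yield, four oxide percentages) precisely as stated by the question or the answer.
Loss on ignition, line by line:
  Pearl ash: 51.46 × 0.3192 = 16.43 kg
  Spodumene concentrate: 174.6 × 0.01520 = 2.654 kg
  Sand: 127.9 × 0.002000 = 0.2558 kg
  Petalite: 189.0 × 0.01000 = 1.890 kg
Total LOI = 21.23 kg
Glass = batch − LOI = 543.0 − 21.23 = 521.7 kg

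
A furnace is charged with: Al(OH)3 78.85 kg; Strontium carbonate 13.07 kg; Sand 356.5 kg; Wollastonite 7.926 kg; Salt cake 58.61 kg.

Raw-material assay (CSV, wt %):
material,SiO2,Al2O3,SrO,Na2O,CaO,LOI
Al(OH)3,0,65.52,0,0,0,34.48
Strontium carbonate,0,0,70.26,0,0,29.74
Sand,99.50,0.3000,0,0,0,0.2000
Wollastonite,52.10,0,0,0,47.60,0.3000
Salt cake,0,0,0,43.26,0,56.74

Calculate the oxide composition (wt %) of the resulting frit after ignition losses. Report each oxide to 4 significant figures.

Glass mass = 449.9 kg (batch 515.0 − LOI 65.07).
Composition: SiO2 79.76%, Al2O3 11.72%, SrO 2.041%, Na2O 5.636%, CaO 0.8386%

Mid-chain values are shown, with 4-significant-digit rounding, across the worked steps; the whole derivation keeps full precision from first step to last; every reported figure is rounded exactly once — the derived quantities, including yield, five oxide percentages, the totals, glass mass, LOI, are computed starting from the weights on 449.9 kg of glass at full precision precisely as stated by the problem or answer text.
Oxide-by-oxide delivered mass:
  SiO2: 356.5·0.9950 + 7.926·0.5210 = 358.8 kg
  Al2O3: 78.85·0.6552 + 356.5·0.003000 = 52.73 kg
  SrO: 13.07·0.7026 = 9.183 kg
  Na2O: 58.61·0.4326 = 25.35 kg
  CaO: 7.926·0.4760 = 3.773 kg
LOI: 78.85·0.3448 + 13.07·0.2974 + 356.5·0.002000 + 7.926·0.003000 + 58.61·0.5674 = 65.07 kg
Glass mass = batch − LOI = 515.0 − 65.07 = 449.9 kg (equal to the oxide-mass sum)
each oxide over glass, ×100, is wt %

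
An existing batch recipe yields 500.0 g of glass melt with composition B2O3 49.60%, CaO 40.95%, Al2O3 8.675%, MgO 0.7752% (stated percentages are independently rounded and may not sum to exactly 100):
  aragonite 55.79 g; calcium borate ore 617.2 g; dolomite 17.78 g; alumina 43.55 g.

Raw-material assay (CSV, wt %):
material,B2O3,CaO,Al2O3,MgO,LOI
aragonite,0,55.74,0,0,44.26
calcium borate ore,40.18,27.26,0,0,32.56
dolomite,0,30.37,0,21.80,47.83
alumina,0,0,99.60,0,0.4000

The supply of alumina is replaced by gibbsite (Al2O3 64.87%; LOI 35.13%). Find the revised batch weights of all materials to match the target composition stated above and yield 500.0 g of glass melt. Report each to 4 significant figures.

Revised batch per 500.0 g glass melt:
  aragonite: 55.79 g
  calcium borate ore: 617.2 g
  dolomite: 17.78 g
  gibbsite: 66.86 g
Total batch = 757.6 g; LOI loss = 257.6 g

Values along the way are printed (rounded to four significant digits) when written out; the working math holds full precision throughout. Each reported result is rounded only once; the derived quantities are rebuilt using the weight values per 500.0 g of glass at full precision (four oxide percentages, LOI, glass mass, totals, the yield), as they appear in the problem or answer text.
Oxide-by-oxide targets in 500.0 g glass melt:
  B2O3: 49.60% × 500.0 = 248.0 g
  CaO: 40.95% × 500.0 = 204.8 g
  Al2O3: 8.675% × 500.0 = 43.38 g
  MgO: 0.7752% × 500.0 = 3.876 g
Sums-versus-targets review given the weights on record, versus the basis set out (every target is met by its sum given rounding of the digits):
  B2O3: 617.2·0.4018 = 248.0 g (target 248.0 g)
  CaO: 55.79·0.5574 + 617.2·0.2726 + 17.78·0.3037 = 204.7 g (target 204.8 g)
  Al2O3: 66.86·0.6487 = 43.37 g (target 43.38 g)
  MgO: 17.78·0.2180 = 3.876 g (target 3.876 g)
Glass mass check: total charge less LOI = 500.0 g (oxide target masses add up to 500.0 g; stated basis 500.0 g — deltas are rounding alone).
Whole-batch sum: Σ batch = 757.6 g; loss to ignition Σ batch·LOI = 257.6 g; yield, glass over the total, = 65.99%.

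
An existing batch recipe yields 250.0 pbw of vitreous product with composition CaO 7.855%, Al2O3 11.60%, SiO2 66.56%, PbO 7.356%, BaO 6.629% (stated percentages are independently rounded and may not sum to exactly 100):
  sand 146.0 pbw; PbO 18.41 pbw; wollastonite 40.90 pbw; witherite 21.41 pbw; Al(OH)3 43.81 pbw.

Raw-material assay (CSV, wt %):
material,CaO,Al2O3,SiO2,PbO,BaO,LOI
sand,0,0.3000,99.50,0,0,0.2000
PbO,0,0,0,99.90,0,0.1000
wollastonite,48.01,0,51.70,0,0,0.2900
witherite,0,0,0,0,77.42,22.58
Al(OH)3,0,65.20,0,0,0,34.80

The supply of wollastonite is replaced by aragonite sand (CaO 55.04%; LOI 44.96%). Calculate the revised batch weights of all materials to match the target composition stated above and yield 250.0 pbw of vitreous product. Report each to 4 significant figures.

Exact precision is maintained through every step. Mid-chain values appear (rounded to four significant figures) on the page. Every reported figure includes exactly one rounding — all derived quantities, including the five compositions, LOI, net glass mass, the yield, the totals, are computed from the batch weights on 250.0 pbw of glass at full precision, exactly as printed in problem or answer.
Target masses of each oxide per 250.0 pbw vitreous product:
  CaO: 7.855% × 250.0 = 19.64 pbw
  Al2O3: 11.60% × 250.0 = 29.00 pbw
  SiO2: 66.56% × 250.0 = 166.4 pbw
  PbO: 7.356% × 250.0 = 18.39 pbw
  BaO: 6.629% × 250.0 = 16.57 pbw
A balance pass over the oxides, working from each reported weight, against the basis in use (sum by sum, the targets are met given rounding of the digits):
  CaO: 35.68·0.5504 = 19.64 pbw (target 19.64 pbw)
  Al2O3: 167.2·0.003000 + 43.71·0.6520 = 29.00 pbw (target 29.00 pbw)
  SiO2: 167.2·0.9950 = 166.4 pbw (target 166.4 pbw)
  PbO: 18.41·0.9990 = 18.39 pbw (target 18.39 pbw)
  BaO: 21.41·0.7742 = 16.58 pbw (target 16.57 pbw)
Glass-mass bookkeeping: whole batch net of LOI = 250.0 pbw (oxide target masses add up to 250.0 pbw; stated basis 250.0 pbw — differing by rounding only).
Summing the batch: Σ batch = 286.4 pbw; LOI removed, Σ of batch·LOI: 36.44 pbw; yield = glass ÷ total batch = 87.28%.

Revised batch per 250.0 pbw vitreous product:
  sand: 167.2 pbw
  PbO: 18.41 pbw
  aragonite sand: 35.68 pbw
  witherite: 21.41 pbw
  Al(OH)3: 43.71 pbw
Total batch = 286.4 pbw; LOI loss = 36.44 pbw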